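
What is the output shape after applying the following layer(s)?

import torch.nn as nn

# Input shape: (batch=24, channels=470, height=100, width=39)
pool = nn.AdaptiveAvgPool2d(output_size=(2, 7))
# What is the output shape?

Input shape: (24, 470, 100, 39)
Output shape: (24, 470, 2, 7)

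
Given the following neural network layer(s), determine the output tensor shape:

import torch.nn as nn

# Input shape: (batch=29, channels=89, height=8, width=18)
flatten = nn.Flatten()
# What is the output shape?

Input shape: (29, 89, 8, 18)
Output shape: (29, 12816)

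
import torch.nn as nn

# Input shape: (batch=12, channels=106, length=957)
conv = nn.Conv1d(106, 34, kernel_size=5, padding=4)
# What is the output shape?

Input shape: (12, 106, 957)
Output shape: (12, 34, 961)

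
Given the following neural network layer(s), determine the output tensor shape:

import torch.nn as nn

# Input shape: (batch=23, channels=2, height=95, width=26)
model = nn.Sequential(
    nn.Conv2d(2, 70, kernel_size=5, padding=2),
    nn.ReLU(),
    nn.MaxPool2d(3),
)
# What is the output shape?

Input shape: (23, 2, 95, 26)
  -> after Conv2d: (23, 70, 95, 26)
  -> after ReLU: (23, 70, 95, 26)
Output shape: (23, 70, 31, 8)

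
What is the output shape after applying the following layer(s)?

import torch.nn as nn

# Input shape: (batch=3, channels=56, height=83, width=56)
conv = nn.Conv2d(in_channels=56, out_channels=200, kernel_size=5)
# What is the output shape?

Input shape: (3, 56, 83, 56)
Output shape: (3, 200, 79, 52)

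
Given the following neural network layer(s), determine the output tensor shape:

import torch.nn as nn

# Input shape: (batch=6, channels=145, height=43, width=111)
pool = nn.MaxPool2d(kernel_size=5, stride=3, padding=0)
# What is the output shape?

Input shape: (6, 145, 43, 111)
Output shape: (6, 145, 13, 36)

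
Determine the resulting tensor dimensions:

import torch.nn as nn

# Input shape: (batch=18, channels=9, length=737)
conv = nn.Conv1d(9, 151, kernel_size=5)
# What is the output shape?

Input shape: (18, 9, 737)
Output shape: (18, 151, 733)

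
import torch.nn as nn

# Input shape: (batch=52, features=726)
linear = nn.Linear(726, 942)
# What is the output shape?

Input shape: (52, 726)
Output shape: (52, 942)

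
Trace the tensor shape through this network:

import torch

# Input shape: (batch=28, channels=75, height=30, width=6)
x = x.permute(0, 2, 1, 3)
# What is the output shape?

Input shape: (28, 75, 30, 6)
Output shape: (28, 30, 75, 6)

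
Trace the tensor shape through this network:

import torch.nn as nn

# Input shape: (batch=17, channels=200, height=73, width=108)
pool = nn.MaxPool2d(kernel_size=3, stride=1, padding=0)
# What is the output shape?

Input shape: (17, 200, 73, 108)
Output shape: (17, 200, 71, 106)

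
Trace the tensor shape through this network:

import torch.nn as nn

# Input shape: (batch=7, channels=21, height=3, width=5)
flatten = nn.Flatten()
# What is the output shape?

Input shape: (7, 21, 3, 5)
Output shape: (7, 315)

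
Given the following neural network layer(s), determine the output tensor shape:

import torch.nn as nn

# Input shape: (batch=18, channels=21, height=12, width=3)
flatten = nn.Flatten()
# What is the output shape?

Input shape: (18, 21, 12, 3)
Output shape: (18, 756)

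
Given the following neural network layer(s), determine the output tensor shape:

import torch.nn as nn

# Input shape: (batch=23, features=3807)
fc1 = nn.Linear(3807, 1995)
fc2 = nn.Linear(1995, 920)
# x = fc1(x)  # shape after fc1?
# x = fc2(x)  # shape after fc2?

Input shape: (23, 3807)
  -> after fc1: (23, 1995)
Output shape: (23, 920)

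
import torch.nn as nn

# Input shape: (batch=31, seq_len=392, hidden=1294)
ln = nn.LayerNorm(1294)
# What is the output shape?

Input shape: (31, 392, 1294)
Output shape: (31, 392, 1294)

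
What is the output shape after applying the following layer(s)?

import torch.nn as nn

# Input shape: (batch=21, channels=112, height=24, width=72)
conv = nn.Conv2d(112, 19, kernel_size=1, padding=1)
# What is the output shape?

Input shape: (21, 112, 24, 72)
Output shape: (21, 19, 26, 74)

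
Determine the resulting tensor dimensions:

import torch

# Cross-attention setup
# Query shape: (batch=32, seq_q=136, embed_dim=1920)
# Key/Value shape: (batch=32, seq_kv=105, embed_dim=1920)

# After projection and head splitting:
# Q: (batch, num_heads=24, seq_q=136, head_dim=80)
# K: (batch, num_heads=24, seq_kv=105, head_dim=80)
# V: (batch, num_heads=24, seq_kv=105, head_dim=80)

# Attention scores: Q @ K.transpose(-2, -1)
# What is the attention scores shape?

Input shape: (32, 136, 1920)
Output shape: (32, 24, 136, 105)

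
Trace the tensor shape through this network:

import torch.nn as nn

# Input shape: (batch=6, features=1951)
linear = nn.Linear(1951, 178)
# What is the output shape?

Input shape: (6, 1951)
Output shape: (6, 178)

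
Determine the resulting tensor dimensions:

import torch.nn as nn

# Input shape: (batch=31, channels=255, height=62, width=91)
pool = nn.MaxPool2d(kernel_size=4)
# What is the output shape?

Input shape: (31, 255, 62, 91)
Output shape: (31, 255, 15, 22)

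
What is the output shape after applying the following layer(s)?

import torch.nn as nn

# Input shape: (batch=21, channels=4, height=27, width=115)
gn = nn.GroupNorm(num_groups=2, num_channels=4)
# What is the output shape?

Input shape: (21, 4, 27, 115)
Output shape: (21, 4, 27, 115)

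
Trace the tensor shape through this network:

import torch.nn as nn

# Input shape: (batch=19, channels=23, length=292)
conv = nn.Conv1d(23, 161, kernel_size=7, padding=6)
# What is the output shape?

Input shape: (19, 23, 292)
Output shape: (19, 161, 298)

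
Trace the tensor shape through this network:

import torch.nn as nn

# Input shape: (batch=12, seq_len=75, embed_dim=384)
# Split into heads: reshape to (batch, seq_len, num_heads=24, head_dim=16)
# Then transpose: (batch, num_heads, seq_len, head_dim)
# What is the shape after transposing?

Input shape: (12, 75, 384)
  -> after reshape: (12, 75, 24, 16)
Output shape: (12, 24, 75, 16)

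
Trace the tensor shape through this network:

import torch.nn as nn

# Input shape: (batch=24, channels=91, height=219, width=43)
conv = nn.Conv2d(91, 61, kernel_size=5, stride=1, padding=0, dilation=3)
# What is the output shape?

Input shape: (24, 91, 219, 43)
Output shape: (24, 61, 207, 31)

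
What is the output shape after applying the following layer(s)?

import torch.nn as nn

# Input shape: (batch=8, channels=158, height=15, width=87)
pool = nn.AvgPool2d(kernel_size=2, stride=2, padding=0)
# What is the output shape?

Input shape: (8, 158, 15, 87)
Output shape: (8, 158, 7, 43)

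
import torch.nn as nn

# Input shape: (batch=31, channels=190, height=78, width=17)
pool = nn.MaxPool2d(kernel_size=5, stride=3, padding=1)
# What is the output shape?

Input shape: (31, 190, 78, 17)
Output shape: (31, 190, 26, 5)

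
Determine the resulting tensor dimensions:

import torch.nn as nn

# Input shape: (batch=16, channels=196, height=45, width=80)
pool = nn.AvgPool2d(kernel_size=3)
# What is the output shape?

Input shape: (16, 196, 45, 80)
Output shape: (16, 196, 15, 26)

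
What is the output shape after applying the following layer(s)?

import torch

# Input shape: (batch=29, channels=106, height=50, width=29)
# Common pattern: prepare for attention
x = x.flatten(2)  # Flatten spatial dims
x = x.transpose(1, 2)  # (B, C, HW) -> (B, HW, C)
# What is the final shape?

Input shape: (29, 106, 50, 29)
  -> after flatten(2): (29, 106, 1450)
Output shape: (29, 1450, 106)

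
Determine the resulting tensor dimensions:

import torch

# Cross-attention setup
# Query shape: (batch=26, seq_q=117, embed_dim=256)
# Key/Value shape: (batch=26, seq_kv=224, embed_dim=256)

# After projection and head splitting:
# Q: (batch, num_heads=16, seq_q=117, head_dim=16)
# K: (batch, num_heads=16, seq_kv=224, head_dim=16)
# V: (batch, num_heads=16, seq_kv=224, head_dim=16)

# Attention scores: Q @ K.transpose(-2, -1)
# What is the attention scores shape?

Input shape: (26, 117, 256)
Output shape: (26, 16, 117, 224)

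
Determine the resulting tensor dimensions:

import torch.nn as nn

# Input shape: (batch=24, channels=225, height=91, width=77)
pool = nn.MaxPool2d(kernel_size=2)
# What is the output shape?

Input shape: (24, 225, 91, 77)
Output shape: (24, 225, 45, 38)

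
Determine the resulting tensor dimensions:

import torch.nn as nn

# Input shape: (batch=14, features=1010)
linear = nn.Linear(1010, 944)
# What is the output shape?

Input shape: (14, 1010)
Output shape: (14, 944)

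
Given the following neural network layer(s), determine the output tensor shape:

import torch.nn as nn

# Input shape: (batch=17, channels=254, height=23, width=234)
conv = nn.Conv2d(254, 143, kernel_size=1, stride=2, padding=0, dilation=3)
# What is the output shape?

Input shape: (17, 254, 23, 234)
Output shape: (17, 143, 12, 117)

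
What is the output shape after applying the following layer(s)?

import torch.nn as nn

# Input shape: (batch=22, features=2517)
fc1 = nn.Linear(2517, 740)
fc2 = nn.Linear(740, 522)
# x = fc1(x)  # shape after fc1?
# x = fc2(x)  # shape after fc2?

Input shape: (22, 2517)
  -> after fc1: (22, 740)
Output shape: (22, 522)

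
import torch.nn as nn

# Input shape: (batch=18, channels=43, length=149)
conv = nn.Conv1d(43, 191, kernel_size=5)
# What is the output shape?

Input shape: (18, 43, 149)
Output shape: (18, 191, 145)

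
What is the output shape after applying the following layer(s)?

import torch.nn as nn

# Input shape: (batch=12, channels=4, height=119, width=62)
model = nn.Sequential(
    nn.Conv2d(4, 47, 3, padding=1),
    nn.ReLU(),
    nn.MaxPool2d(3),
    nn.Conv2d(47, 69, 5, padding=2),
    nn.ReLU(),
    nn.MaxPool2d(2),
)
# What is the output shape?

Input shape: (12, 4, 119, 62)
  -> after first Conv2d: (12, 47, 119, 62)
  -> after first MaxPool2d: (12, 47, 39, 20)
  -> after second Conv2d: (12, 69, 39, 20)
Output shape: (12, 69, 19, 10)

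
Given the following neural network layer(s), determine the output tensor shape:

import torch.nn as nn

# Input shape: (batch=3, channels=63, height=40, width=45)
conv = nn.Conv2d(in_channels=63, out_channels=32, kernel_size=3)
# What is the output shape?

Input shape: (3, 63, 40, 45)
Output shape: (3, 32, 38, 43)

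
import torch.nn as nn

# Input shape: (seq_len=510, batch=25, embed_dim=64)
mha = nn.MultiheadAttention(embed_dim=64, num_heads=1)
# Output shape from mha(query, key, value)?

Input shape: (510, 25, 64)
Output shape: (510, 25, 64)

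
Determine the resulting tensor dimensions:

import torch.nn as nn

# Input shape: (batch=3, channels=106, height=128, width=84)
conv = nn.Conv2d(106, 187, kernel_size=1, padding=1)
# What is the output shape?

Input shape: (3, 106, 128, 84)
Output shape: (3, 187, 130, 86)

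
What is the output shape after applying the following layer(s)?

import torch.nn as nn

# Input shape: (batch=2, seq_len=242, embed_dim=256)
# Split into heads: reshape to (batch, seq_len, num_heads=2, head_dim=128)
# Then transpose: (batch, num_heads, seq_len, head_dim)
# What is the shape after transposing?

Input shape: (2, 242, 256)
  -> after reshape: (2, 242, 2, 128)
Output shape: (2, 2, 242, 128)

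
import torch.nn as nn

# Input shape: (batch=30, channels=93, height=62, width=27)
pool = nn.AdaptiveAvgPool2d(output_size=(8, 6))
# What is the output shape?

Input shape: (30, 93, 62, 27)
Output shape: (30, 93, 8, 6)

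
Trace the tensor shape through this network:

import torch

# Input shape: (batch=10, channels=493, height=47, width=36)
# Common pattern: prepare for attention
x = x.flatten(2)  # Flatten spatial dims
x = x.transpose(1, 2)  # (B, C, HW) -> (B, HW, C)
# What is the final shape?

Input shape: (10, 493, 47, 36)
  -> after flatten(2): (10, 493, 1692)
Output shape: (10, 1692, 493)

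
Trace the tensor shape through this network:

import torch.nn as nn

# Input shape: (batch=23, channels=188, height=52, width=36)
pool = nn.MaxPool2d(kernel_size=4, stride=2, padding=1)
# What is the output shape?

Input shape: (23, 188, 52, 36)
Output shape: (23, 188, 26, 18)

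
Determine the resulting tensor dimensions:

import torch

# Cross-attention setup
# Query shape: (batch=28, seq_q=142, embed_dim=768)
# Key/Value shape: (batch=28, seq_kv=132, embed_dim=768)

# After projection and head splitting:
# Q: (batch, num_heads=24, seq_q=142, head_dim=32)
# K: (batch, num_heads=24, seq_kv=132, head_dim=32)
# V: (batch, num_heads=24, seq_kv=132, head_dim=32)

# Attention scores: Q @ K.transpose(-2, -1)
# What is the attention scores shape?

Input shape: (28, 142, 768)
Output shape: (28, 24, 142, 132)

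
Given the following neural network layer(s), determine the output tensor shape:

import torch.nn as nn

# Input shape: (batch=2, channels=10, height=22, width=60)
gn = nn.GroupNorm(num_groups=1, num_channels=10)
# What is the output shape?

Input shape: (2, 10, 22, 60)
Output shape: (2, 10, 22, 60)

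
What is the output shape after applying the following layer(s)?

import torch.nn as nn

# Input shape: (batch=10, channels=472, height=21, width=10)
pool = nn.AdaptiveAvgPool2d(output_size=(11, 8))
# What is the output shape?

Input shape: (10, 472, 21, 10)
Output shape: (10, 472, 11, 8)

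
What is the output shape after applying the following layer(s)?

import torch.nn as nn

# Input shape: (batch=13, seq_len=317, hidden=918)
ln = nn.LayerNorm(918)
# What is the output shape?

Input shape: (13, 317, 918)
Output shape: (13, 317, 918)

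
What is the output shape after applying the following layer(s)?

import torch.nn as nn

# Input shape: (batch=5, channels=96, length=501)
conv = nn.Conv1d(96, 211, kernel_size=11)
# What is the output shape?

Input shape: (5, 96, 501)
Output shape: (5, 211, 491)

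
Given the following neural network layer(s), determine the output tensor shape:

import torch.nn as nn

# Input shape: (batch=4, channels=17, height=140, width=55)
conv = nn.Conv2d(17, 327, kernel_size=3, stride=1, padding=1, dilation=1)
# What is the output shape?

Input shape: (4, 17, 140, 55)
Output shape: (4, 327, 140, 55)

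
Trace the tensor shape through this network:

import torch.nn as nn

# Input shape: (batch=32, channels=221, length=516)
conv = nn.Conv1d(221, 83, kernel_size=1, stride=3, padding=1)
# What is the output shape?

Input shape: (32, 221, 516)
Output shape: (32, 83, 173)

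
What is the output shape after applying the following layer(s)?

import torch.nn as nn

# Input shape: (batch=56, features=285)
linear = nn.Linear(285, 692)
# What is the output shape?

Input shape: (56, 285)
Output shape: (56, 692)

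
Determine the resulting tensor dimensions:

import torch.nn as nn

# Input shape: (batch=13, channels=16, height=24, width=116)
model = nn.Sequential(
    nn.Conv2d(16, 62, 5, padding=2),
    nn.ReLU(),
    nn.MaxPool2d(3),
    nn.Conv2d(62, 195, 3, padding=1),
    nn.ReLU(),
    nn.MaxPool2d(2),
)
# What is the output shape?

Input shape: (13, 16, 24, 116)
  -> after first Conv2d: (13, 62, 24, 116)
  -> after first MaxPool2d: (13, 62, 8, 38)
  -> after second Conv2d: (13, 195, 8, 38)
Output shape: (13, 195, 4, 19)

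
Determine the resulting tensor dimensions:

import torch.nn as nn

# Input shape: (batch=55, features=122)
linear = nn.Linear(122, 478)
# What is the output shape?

Input shape: (55, 122)
Output shape: (55, 478)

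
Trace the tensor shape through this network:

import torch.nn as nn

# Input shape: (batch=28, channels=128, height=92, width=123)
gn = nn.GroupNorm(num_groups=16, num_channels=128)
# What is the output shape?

Input shape: (28, 128, 92, 123)
Output shape: (28, 128, 92, 123)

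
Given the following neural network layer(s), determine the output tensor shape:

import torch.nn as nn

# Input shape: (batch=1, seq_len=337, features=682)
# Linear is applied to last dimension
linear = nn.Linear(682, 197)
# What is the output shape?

Input shape: (1, 337, 682)
Output shape: (1, 337, 197)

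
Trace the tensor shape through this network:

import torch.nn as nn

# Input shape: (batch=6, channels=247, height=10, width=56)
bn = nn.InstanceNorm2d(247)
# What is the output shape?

Input shape: (6, 247, 10, 56)
Output shape: (6, 247, 10, 56)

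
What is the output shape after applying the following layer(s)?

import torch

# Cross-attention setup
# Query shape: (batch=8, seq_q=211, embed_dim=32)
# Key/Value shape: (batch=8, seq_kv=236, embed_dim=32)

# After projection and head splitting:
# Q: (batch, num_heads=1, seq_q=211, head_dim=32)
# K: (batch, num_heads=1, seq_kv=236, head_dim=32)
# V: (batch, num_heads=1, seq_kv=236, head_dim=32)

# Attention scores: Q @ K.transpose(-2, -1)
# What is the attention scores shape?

Input shape: (8, 211, 32)
Output shape: (8, 1, 211, 236)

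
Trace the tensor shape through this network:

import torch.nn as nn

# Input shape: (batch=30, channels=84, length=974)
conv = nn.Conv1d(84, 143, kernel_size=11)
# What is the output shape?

Input shape: (30, 84, 974)
Output shape: (30, 143, 964)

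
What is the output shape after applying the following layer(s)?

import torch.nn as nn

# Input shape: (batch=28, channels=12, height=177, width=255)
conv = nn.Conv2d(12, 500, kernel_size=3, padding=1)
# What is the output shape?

Input shape: (28, 12, 177, 255)
Output shape: (28, 500, 177, 255)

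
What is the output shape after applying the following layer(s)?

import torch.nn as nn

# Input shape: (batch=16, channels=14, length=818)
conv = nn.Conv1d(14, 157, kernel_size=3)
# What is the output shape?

Input shape: (16, 14, 818)
Output shape: (16, 157, 816)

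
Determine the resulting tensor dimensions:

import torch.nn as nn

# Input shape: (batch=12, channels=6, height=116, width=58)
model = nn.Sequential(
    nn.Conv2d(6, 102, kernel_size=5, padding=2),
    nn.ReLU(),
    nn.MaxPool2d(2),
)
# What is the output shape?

Input shape: (12, 6, 116, 58)
  -> after Conv2d: (12, 102, 116, 58)
  -> after ReLU: (12, 102, 116, 58)
Output shape: (12, 102, 58, 29)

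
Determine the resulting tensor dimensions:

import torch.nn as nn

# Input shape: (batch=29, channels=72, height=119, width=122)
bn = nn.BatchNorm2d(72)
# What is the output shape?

Input shape: (29, 72, 119, 122)
Output shape: (29, 72, 119, 122)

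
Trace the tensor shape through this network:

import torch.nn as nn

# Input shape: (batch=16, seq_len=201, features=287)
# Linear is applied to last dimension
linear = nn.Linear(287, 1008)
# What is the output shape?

Input shape: (16, 201, 287)
Output shape: (16, 201, 1008)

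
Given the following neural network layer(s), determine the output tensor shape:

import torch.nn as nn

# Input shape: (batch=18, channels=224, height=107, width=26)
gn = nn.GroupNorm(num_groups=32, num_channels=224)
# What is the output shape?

Input shape: (18, 224, 107, 26)
Output shape: (18, 224, 107, 26)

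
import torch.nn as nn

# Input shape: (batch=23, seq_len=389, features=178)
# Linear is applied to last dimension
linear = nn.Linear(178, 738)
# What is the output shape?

Input shape: (23, 389, 178)
Output shape: (23, 389, 738)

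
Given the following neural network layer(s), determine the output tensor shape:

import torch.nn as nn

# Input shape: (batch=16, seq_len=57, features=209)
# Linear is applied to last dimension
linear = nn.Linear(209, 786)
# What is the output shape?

Input shape: (16, 57, 209)
Output shape: (16, 57, 786)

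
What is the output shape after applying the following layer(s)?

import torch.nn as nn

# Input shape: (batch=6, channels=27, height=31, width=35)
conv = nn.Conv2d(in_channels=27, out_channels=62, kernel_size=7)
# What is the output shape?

Input shape: (6, 27, 31, 35)
Output shape: (6, 62, 25, 29)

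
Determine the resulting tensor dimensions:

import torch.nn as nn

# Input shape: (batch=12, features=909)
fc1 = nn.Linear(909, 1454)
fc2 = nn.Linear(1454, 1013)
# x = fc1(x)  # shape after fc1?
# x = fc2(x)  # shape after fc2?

Input shape: (12, 909)
  -> after fc1: (12, 1454)
Output shape: (12, 1013)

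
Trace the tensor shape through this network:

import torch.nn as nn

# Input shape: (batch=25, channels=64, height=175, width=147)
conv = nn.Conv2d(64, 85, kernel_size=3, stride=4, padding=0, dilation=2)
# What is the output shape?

Input shape: (25, 64, 175, 147)
Output shape: (25, 85, 43, 36)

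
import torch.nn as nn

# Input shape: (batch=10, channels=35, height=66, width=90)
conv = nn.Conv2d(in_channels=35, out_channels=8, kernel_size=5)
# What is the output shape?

Input shape: (10, 35, 66, 90)
Output shape: (10, 8, 62, 86)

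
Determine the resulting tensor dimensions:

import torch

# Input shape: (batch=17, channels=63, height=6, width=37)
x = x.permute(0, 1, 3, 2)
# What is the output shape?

Input shape: (17, 63, 6, 37)
Output shape: (17, 63, 37, 6)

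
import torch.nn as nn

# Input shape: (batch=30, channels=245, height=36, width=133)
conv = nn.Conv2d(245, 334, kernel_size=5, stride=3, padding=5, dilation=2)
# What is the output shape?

Input shape: (30, 245, 36, 133)
Output shape: (30, 334, 13, 45)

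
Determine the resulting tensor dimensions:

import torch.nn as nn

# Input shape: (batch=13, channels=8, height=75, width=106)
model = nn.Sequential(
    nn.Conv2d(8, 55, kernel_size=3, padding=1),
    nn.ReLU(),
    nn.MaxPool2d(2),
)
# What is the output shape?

Input shape: (13, 8, 75, 106)
  -> after Conv2d: (13, 55, 75, 106)
  -> after ReLU: (13, 55, 75, 106)
Output shape: (13, 55, 37, 53)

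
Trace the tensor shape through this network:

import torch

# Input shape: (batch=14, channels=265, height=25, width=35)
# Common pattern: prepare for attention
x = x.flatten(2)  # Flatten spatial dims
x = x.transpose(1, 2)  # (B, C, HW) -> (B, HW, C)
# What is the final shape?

Input shape: (14, 265, 25, 35)
  -> after flatten(2): (14, 265, 875)
Output shape: (14, 875, 265)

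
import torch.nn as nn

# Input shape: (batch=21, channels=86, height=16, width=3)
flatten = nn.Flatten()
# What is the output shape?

Input shape: (21, 86, 16, 3)
Output shape: (21, 4128)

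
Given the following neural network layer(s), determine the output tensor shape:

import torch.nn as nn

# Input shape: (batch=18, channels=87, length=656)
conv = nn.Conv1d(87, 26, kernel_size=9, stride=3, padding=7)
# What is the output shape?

Input shape: (18, 87, 656)
Output shape: (18, 26, 221)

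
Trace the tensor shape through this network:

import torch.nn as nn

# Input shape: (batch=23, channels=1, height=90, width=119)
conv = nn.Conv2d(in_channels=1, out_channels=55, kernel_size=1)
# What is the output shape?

Input shape: (23, 1, 90, 119)
Output shape: (23, 55, 90, 119)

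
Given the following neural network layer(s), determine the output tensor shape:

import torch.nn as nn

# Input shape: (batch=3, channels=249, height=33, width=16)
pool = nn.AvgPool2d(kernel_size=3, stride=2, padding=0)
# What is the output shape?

Input shape: (3, 249, 33, 16)
Output shape: (3, 249, 16, 7)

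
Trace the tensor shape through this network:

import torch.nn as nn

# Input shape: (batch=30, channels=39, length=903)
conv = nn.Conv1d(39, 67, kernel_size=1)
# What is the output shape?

Input shape: (30, 39, 903)
Output shape: (30, 67, 903)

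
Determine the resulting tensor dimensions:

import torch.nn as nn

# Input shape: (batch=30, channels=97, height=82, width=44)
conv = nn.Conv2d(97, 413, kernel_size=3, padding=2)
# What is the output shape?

Input shape: (30, 97, 82, 44)
Output shape: (30, 413, 84, 46)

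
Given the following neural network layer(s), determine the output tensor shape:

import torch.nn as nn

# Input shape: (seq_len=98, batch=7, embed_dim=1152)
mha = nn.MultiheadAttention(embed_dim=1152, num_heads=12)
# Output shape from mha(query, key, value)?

Input shape: (98, 7, 1152)
Output shape: (98, 7, 1152)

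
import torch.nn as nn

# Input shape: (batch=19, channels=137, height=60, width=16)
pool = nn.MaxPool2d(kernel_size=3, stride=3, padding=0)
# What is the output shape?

Input shape: (19, 137, 60, 16)
Output shape: (19, 137, 20, 5)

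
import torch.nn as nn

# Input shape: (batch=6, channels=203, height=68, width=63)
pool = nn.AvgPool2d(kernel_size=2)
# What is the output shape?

Input shape: (6, 203, 68, 63)
Output shape: (6, 203, 34, 31)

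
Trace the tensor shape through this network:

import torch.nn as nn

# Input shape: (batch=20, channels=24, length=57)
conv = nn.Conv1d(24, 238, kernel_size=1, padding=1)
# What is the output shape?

Input shape: (20, 24, 57)
Output shape: (20, 238, 59)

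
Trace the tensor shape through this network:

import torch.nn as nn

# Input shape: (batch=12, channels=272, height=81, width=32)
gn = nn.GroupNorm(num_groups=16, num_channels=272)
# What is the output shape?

Input shape: (12, 272, 81, 32)
Output shape: (12, 272, 81, 32)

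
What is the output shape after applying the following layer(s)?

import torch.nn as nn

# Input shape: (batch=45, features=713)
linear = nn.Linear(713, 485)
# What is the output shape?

Input shape: (45, 713)
Output shape: (45, 485)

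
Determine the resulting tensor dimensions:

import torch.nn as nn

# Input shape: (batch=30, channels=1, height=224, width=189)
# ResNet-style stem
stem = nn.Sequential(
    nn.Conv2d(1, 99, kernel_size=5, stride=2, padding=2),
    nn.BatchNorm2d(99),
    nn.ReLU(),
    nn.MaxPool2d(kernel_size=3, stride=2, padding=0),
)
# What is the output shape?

Input shape: (30, 1, 224, 189)
  -> after Conv2d 5x5 stride=2: (30, 99, 112, 95)
Output shape: (30, 99, 55, 47)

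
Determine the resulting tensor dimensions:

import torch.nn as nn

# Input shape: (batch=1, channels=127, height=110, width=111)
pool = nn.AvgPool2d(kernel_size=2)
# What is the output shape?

Input shape: (1, 127, 110, 111)
Output shape: (1, 127, 55, 55)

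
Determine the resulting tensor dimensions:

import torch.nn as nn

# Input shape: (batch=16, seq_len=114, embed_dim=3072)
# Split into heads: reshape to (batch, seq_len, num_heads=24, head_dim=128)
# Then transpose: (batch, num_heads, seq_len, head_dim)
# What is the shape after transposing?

Input shape: (16, 114, 3072)
  -> after reshape: (16, 114, 24, 128)
Output shape: (16, 24, 114, 128)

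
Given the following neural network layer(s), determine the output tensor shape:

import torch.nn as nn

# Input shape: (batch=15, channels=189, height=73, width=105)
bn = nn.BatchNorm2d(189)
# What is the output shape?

Input shape: (15, 189, 73, 105)
Output shape: (15, 189, 73, 105)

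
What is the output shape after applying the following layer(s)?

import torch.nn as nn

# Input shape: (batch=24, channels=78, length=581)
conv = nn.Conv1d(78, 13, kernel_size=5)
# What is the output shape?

Input shape: (24, 78, 581)
Output shape: (24, 13, 577)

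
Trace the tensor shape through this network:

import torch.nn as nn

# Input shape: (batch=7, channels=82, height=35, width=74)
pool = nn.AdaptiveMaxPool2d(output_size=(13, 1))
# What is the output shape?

Input shape: (7, 82, 35, 74)
Output shape: (7, 82, 13, 1)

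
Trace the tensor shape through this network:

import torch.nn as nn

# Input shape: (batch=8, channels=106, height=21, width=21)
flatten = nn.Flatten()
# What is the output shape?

Input shape: (8, 106, 21, 21)
Output shape: (8, 46746)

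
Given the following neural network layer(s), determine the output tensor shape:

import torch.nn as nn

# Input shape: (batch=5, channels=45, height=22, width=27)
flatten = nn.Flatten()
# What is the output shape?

Input shape: (5, 45, 22, 27)
Output shape: (5, 26730)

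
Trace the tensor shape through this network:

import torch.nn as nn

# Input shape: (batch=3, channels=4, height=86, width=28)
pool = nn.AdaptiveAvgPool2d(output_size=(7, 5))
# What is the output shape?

Input shape: (3, 4, 86, 28)
Output shape: (3, 4, 7, 5)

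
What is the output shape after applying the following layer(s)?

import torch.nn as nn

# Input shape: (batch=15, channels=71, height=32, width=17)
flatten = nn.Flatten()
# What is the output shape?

Input shape: (15, 71, 32, 17)
Output shape: (15, 38624)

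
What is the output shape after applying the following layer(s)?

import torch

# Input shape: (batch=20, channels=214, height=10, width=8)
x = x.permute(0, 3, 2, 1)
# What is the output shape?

Input shape: (20, 214, 10, 8)
Output shape: (20, 8, 10, 214)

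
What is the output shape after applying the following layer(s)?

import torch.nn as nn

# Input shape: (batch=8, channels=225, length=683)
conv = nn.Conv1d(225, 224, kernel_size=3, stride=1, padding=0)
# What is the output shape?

Input shape: (8, 225, 683)
Output shape: (8, 224, 681)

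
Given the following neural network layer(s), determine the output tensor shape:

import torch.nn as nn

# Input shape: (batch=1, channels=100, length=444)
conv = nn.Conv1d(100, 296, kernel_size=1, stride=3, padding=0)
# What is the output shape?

Input shape: (1, 100, 444)
Output shape: (1, 296, 148)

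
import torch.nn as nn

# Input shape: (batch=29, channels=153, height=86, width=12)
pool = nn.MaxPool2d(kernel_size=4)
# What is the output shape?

Input shape: (29, 153, 86, 12)
Output shape: (29, 153, 21, 3)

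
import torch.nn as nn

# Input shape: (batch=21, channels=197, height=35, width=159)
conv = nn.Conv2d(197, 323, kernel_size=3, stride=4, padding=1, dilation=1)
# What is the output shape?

Input shape: (21, 197, 35, 159)
Output shape: (21, 323, 9, 40)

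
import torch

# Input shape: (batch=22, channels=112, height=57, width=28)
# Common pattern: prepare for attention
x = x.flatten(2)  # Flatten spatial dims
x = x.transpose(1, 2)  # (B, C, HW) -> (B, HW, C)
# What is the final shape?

Input shape: (22, 112, 57, 28)
  -> after flatten(2): (22, 112, 1596)
Output shape: (22, 1596, 112)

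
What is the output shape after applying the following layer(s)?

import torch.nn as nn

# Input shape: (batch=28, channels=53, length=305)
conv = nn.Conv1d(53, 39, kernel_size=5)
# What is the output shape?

Input shape: (28, 53, 305)
Output shape: (28, 39, 301)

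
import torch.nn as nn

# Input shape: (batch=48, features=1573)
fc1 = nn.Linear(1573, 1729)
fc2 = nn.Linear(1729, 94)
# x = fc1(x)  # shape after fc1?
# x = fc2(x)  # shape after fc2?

Input shape: (48, 1573)
  -> after fc1: (48, 1729)
Output shape: (48, 94)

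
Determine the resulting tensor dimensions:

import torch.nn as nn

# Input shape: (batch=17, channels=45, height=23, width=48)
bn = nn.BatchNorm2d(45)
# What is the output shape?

Input shape: (17, 45, 23, 48)
Output shape: (17, 45, 23, 48)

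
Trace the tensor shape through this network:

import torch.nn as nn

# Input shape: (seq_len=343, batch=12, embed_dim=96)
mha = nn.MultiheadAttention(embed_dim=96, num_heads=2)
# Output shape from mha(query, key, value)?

Input shape: (343, 12, 96)
Output shape: (343, 12, 96)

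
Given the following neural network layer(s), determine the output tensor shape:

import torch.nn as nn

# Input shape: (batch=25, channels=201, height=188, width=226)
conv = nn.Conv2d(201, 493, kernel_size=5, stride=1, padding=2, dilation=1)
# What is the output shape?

Input shape: (25, 201, 188, 226)
Output shape: (25, 493, 188, 226)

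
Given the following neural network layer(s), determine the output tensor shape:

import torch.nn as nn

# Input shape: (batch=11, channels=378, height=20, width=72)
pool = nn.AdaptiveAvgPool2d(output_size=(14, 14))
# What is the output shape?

Input shape: (11, 378, 20, 72)
Output shape: (11, 378, 14, 14)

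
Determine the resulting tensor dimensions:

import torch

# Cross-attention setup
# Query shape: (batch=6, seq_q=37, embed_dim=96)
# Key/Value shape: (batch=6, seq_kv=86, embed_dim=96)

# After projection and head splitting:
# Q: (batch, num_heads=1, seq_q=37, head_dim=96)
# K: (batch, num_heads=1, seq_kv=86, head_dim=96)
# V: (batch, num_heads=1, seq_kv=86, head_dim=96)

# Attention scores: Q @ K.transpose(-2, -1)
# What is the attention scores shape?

Input shape: (6, 37, 96)
Output shape: (6, 1, 37, 86)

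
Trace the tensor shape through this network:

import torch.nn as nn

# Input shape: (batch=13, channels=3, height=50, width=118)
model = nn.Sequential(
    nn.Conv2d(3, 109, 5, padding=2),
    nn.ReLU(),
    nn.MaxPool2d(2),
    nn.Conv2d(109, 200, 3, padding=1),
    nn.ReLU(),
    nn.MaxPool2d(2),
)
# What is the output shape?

Input shape: (13, 3, 50, 118)
  -> after first Conv2d: (13, 109, 50, 118)
  -> after first MaxPool2d: (13, 109, 25, 59)
  -> after second Conv2d: (13, 200, 25, 59)
Output shape: (13, 200, 12, 29)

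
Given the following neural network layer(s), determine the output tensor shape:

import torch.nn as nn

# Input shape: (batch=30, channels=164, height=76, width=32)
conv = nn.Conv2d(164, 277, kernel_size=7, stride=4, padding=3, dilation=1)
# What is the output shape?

Input shape: (30, 164, 76, 32)
Output shape: (30, 277, 19, 8)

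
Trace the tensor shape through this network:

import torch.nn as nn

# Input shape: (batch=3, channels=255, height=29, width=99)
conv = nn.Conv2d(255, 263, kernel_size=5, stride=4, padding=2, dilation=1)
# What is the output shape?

Input shape: (3, 255, 29, 99)
Output shape: (3, 263, 8, 25)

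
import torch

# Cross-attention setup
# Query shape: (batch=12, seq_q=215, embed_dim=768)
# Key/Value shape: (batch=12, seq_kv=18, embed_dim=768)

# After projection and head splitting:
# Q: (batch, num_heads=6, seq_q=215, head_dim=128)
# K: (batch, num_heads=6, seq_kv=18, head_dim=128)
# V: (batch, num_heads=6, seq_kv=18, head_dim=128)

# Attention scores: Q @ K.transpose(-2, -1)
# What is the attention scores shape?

Input shape: (12, 215, 768)
Output shape: (12, 6, 215, 18)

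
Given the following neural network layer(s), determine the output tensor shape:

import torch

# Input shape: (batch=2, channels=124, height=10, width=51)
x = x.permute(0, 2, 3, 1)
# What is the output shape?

Input shape: (2, 124, 10, 51)
Output shape: (2, 10, 51, 124)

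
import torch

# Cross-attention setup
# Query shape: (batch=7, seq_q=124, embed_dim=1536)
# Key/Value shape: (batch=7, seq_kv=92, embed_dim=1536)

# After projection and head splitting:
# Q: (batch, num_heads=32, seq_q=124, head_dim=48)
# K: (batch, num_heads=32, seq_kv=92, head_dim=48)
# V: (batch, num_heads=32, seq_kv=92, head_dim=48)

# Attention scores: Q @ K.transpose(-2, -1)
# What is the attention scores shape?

Input shape: (7, 124, 1536)
Output shape: (7, 32, 124, 92)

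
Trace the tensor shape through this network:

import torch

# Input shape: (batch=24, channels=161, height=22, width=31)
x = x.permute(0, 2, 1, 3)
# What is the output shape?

Input shape: (24, 161, 22, 31)
Output shape: (24, 22, 161, 31)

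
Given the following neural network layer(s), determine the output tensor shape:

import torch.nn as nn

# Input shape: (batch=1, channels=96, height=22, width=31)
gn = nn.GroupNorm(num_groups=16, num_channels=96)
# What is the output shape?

Input shape: (1, 96, 22, 31)
Output shape: (1, 96, 22, 31)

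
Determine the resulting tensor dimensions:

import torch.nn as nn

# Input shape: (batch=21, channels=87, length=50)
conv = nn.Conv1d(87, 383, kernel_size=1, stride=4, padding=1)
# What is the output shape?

Input shape: (21, 87, 50)
Output shape: (21, 383, 13)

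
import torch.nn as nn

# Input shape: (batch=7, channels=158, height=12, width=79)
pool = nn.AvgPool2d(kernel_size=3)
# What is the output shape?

Input shape: (7, 158, 12, 79)
Output shape: (7, 158, 4, 26)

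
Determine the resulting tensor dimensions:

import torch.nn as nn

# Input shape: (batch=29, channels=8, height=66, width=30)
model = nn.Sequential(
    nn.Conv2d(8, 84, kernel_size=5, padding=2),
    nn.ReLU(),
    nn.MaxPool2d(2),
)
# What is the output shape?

Input shape: (29, 8, 66, 30)
  -> after Conv2d: (29, 84, 66, 30)
  -> after ReLU: (29, 84, 66, 30)
Output shape: (29, 84, 33, 15)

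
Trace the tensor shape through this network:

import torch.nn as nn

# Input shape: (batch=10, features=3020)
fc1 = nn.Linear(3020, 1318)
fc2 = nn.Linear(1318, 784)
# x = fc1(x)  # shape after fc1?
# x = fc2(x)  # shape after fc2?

Input shape: (10, 3020)
  -> after fc1: (10, 1318)
Output shape: (10, 784)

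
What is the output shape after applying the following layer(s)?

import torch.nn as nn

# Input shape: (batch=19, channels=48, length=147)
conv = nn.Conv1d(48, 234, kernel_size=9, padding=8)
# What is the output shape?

Input shape: (19, 48, 147)
Output shape: (19, 234, 155)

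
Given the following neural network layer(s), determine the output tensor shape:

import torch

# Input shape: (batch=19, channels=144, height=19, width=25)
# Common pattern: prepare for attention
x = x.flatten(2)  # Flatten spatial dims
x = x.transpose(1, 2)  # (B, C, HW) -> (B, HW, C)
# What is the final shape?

Input shape: (19, 144, 19, 25)
  -> after flatten(2): (19, 144, 475)
Output shape: (19, 475, 144)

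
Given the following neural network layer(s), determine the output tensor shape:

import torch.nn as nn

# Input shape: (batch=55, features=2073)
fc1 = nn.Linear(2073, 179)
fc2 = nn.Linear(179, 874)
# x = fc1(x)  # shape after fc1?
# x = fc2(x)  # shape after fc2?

Input shape: (55, 2073)
  -> after fc1: (55, 179)
Output shape: (55, 874)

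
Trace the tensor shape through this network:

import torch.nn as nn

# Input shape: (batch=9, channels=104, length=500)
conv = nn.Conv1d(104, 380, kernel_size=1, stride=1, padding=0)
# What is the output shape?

Input shape: (9, 104, 500)
Output shape: (9, 380, 500)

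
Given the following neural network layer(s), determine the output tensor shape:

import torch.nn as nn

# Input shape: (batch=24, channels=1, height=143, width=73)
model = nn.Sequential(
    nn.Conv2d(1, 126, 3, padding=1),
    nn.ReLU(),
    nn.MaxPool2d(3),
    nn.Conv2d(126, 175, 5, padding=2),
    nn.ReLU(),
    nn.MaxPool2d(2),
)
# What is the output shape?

Input shape: (24, 1, 143, 73)
  -> after first Conv2d: (24, 126, 143, 73)
  -> after first MaxPool2d: (24, 126, 47, 24)
  -> after second Conv2d: (24, 175, 47, 24)
Output shape: (24, 175, 23, 12)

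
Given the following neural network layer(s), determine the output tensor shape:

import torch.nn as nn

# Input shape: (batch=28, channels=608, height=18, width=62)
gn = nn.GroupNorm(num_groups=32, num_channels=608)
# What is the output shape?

Input shape: (28, 608, 18, 62)
Output shape: (28, 608, 18, 62)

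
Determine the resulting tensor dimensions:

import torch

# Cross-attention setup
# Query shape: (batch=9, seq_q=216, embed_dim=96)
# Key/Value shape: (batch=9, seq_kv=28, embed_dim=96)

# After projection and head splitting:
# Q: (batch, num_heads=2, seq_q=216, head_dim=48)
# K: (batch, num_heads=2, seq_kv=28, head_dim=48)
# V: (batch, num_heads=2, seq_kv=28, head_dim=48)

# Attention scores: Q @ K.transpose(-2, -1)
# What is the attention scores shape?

Input shape: (9, 216, 96)
Output shape: (9, 2, 216, 28)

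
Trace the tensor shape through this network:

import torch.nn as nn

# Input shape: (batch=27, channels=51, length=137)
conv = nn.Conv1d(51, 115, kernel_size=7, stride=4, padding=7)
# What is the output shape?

Input shape: (27, 51, 137)
Output shape: (27, 115, 37)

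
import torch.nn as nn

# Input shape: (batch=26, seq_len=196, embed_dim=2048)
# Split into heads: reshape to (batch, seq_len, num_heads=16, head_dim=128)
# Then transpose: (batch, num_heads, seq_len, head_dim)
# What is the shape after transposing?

Input shape: (26, 196, 2048)
  -> after reshape: (26, 196, 16, 128)
Output shape: (26, 16, 196, 128)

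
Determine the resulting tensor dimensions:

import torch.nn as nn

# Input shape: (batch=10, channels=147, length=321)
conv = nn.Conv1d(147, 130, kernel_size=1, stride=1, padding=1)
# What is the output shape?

Input shape: (10, 147, 321)
Output shape: (10, 130, 323)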